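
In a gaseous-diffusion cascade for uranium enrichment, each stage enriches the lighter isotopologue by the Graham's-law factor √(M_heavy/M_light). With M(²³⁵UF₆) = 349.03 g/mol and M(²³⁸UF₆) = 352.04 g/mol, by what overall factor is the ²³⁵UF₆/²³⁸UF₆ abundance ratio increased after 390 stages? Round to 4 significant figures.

Each stage multiplies the ratio by α = √(352.04/349.03), so after 390 stages the overall factor is α^390 = (352.04/349.03)^(390/2).
= 1.00862^195 = 5.336.

5.336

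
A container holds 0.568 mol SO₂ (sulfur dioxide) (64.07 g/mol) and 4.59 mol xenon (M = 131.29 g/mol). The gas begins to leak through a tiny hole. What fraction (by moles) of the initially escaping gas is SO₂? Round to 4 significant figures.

0.1505

Each component's effusion rate ∝ (its partial pressure)·(1/√M) ∝ n_i/√M_i.
So x_SO₂ in the escaping gas = (n_SO₂/√M_SO₂) / Σ(n_i/√M_i)
= (0.568/√64.07) / (0.568/√64.07 + 4.59/√131.29) = 0.07096/(0.07096 + 0.4006) = 0.1505.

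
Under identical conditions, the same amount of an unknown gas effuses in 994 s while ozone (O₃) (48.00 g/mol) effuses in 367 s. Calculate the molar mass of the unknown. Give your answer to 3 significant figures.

352 g/mol

Using Graham's law: t_X/t_O₃ = √(M_X/M_O₃).
994/367 = 2.708 = √(M_X/48.00)
M_X = 48.00 × 2.708² = 48.00 × 7.336 = 352 g/mol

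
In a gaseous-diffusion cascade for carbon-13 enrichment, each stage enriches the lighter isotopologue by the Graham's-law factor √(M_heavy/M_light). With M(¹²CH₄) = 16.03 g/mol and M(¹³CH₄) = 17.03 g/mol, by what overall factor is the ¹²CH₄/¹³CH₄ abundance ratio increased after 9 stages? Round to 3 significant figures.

Each stage multiplies the ratio by α = √(17.03/16.03), so after 9 stages the overall factor is α^9 = (17.03/16.03)^(9/2).
= 1.06238^(9/2) = 1.31.

1.31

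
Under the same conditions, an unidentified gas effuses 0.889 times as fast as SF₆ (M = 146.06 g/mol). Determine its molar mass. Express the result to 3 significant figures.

From Graham's law, rate_X/rate_SF₆ = √(M_SF₆/M_X).
0.889 = √(146.06/M_X)
M_X = 146.06 / 0.889² = 146.06 / 0.7903 = 185 g/mol

185 g/mol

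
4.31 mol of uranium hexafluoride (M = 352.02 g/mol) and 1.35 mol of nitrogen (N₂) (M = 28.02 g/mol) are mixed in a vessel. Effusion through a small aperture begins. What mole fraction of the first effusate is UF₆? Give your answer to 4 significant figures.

Each component's effusion rate ∝ (its partial pressure)·(1/√M) ∝ n_i/√M_i.
So x_UF₆ in the escaping gas = (n_UF₆/√M_UF₆) / Σ(n_i/√M_i)
= (4.31/√352.02) / (4.31/√352.02 + 1.35/√28.02) = 0.2297/(0.2297 + 0.2550) = 0.4739.

0.4739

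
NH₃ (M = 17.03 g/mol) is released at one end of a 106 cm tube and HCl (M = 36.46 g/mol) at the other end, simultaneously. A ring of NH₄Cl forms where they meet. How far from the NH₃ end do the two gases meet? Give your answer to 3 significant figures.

63.0 cm

Distances travelled in equal time are proportional to diffusion rates, so d_NH₃/d_HCl = √(M_HCl/M_NH₃) = √(36.46/17.03) = 1.463.
With d_NH₃ + d_HCl = 106 cm, d_HCl = 106/(1 + 1.463) = 43.03 cm.
d_NH₃ = 106 − 43.03 = 63.0 cm.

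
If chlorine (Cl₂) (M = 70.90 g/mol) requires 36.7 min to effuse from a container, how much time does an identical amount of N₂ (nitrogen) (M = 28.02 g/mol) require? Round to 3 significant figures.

23.1 min

Using Graham's law: t_N₂/t_Cl₂ = √(M_N₂/M_Cl₂) = √(28.02/70.90) = √0.3952 = 0.6287.
So the time for N₂ is 36.7 × 0.6287 = 23.1 min.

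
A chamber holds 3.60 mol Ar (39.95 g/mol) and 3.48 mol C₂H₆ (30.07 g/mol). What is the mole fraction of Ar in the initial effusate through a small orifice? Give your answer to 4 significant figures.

Rate_i ∝ x_i/√M_i (Graham's law weighted by mole fraction), so the effusate composition follows n_i/√M_i.
So x_Ar in the escaping gas = (n_Ar/√M_Ar) / Σ(n_i/√M_i)
= (3.60/√39.95) / (3.60/√39.95 + 3.48/√30.07) = 0.5696/(0.5696 + 0.6346) = 0.4730.

0.4730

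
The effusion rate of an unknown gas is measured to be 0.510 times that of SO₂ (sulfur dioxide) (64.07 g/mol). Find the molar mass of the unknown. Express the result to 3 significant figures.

246 g/mol

By Graham's law, rate_X/rate_SO₂ = √(M_SO₂/M_X).
0.510 = √(64.07/M_X)
M_X = 64.07 / 0.510² = 64.07 / 0.2601 = 246 g/mol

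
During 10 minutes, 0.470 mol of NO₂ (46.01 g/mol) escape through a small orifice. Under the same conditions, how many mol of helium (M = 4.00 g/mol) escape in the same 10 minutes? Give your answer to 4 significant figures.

Using Graham's law: rate_He/rate_NO₂ = √(M_NO₂/M_He) = √(46.01/4.00) = √11.50 = 3.392.
So the amount for He is 0.470 × 3.392 = 1.594 mol.

1.594 mol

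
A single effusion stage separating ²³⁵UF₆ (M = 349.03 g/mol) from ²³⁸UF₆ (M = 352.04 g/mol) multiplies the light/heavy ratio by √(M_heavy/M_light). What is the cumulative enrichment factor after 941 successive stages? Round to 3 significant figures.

After 941 stages the ratio has grown by (√(352.04/349.03))^941 = (352.04/349.03)^(941/2).
= 1.00862^(941/2) = 56.8.

56.8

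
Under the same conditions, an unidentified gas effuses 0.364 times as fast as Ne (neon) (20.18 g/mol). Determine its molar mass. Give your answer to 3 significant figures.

152 g/mol

Since effusion rate ∝ 1/√M, rate_X/rate_Ne = √(M_Ne/M_X).
0.364 = √(20.18/M_X)
M_X = 20.18 / 0.364² = 20.18 / 0.1325 = 152 g/mol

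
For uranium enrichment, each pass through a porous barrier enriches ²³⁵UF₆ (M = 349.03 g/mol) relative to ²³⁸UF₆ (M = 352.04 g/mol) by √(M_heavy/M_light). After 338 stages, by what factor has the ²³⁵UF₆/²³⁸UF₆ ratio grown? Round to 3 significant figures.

Each stage multiplies the ratio by α = √(352.04/349.03), so after 338 stages the overall factor is α^338 = (352.04/349.03)^(338/2).
= 1.00862^169 = 4.27.

4.27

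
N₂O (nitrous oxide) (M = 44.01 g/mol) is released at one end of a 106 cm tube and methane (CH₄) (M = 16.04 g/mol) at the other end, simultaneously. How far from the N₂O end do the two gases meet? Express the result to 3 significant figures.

39.9 cm

Graham's law gives d_N₂O/d_CH₄ = rate_N₂O/rate_CH₄ = √(M_CH₄/M_N₂O) = √(16.04/44.01) = 0.6037.
With d_N₂O + d_CH₄ = 106 cm, d_CH₄ = 106/(1 + 0.6037) = 66.10 cm.
d_N₂O = 106 − 66.10 = 39.9 cm.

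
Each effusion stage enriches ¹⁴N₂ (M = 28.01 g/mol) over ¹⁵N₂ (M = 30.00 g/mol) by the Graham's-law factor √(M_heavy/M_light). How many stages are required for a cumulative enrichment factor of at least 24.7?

94

Per stage α = (30.00/28.01)^(1/2) = 1.07105^0.5, giving ln α = 0.03432.
Need α^N ≥ 24.7 ⇒ N ≥ ln(24.7) / ln α = 3.207 / 0.03432 = 93.44.
Rounding up, N = 94 stages.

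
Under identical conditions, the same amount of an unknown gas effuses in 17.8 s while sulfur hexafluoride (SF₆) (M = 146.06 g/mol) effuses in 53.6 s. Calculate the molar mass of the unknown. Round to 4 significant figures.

16.11 g/mol

From Graham's law, t_X/t_SF₆ = √(M_X/M_SF₆).
17.8/53.6 = 0.3321 = √(M_X/146.06)
M_X = 146.06 × 0.3321² = 146.06 × 0.1103 = 16.11 g/mol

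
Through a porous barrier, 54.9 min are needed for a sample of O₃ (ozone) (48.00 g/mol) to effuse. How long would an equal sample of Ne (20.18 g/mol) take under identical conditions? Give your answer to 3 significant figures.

By Graham's law, t_Ne/t_O₃ = √(M_Ne/M_O₃) = √(20.18/48.00) = √0.4204 = 0.6484.
So the time for Ne is 54.9 × 0.6484 = 35.6 min.

35.6 min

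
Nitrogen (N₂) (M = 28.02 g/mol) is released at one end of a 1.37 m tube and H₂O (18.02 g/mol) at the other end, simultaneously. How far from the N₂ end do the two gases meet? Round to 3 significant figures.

0.610 m

In equal time, each gas travels a distance ∝ its rate ∝ 1/√M, so d_N₂/d_H₂O = √(M_H₂O/M_N₂) = √(18.02/28.02) = 0.8019.
With d_N₂ + d_H₂O = 1.37 m, d_H₂O = 1.37/(1 + 0.8019) = 0.7603 m.
d_N₂ = 1.37 − 0.7603 = 0.610 m.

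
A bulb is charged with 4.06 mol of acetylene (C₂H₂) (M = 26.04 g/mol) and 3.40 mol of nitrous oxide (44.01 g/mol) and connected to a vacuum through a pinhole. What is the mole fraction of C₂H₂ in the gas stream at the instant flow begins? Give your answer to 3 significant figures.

The effusion rate of species i is ∝ p_i/√M_i ∝ n_i/√M_i.
Mole fraction of C₂H₂ in the effusate = (n_C₂H₂/√M_C₂H₂) / (n_C₂H₂/√M_C₂H₂ + n_N₂O/√M_N₂O)
= (4.06/√26.04) / (4.06/√26.04 + 3.40/√44.01) = 0.7956/(0.7956 + 0.5125) = 0.608.

0.608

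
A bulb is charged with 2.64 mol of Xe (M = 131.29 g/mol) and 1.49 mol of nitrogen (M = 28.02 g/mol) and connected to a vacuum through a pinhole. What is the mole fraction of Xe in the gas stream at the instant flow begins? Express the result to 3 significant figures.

0.450

Each component's effusion rate ∝ (its partial pressure)·(1/√M) ∝ n_i/√M_i.
x_Xe(eff) = (n_Xe/√M_Xe) / (n_Xe/√M_Xe + n_N₂/√M_N₂)
= (2.64/√131.29) / (2.64/√131.29 + 1.49/√28.02) = 0.2304/(0.2304 + 0.2815) = 0.450.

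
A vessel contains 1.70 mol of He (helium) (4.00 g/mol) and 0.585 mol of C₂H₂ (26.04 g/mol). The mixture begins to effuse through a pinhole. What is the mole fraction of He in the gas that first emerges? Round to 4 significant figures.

0.8812

Effusion rate of each component ∝ n_i/√M_i (partial pressure × 1/√M).
So x_He in the escaping gas = (n_He/√M_He) / Σ(n_i/√M_i)
= (1.70/√4.00) / (1.70/√4.00 + 0.585/√26.04) = 0.8500/(0.8500 + 0.1146) = 0.8812.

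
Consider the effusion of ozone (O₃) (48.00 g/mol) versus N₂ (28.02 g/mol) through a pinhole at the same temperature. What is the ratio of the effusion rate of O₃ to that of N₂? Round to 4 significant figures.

0.7640

Using Graham's law: rate_O₃/rate_N₂ = √(M_N₂/M_O₃) = √(28.02/48.00) = √0.5837 = 0.7640.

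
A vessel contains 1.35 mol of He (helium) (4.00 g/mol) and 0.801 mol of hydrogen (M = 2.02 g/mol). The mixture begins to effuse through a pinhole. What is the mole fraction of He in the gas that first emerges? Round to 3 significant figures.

0.545

The effusion rate of species i is ∝ p_i/√M_i ∝ n_i/√M_i.
So x_He in the escaping gas = (n_He/√M_He) / Σ(n_i/√M_i)
= (1.35/√4.00) / (1.35/√4.00 + 0.801/√2.02) = 0.6750/(0.6750 + 0.5636) = 0.545.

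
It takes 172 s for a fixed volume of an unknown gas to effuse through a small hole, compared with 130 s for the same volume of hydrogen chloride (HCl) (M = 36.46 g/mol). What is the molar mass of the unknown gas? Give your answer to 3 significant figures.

63.8 g/mol

Using Graham's law: t_X/t_HCl = √(M_X/M_HCl).
172/130 = 1.323 = √(M_X/36.46)
M_X = 36.46 × 1.323² = 36.46 × 1.751 = 63.8 g/mol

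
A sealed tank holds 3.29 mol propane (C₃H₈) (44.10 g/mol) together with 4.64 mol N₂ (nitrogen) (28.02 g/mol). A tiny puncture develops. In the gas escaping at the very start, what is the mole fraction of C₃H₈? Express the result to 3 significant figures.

0.361

Each component's effusion rate ∝ (its partial pressure)·(1/√M) ∝ n_i/√M_i.
So x_C₃H₈ in the escaping gas = (n_C₃H₈/√M_C₃H₈) / Σ(n_i/√M_i)
= (3.29/√44.10) / (3.29/√44.10 + 4.64/√28.02) = 0.4954/(0.4954 + 0.8766) = 0.361.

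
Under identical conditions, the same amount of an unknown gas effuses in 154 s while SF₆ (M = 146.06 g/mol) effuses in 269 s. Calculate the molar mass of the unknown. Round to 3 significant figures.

47.9 g/mol

From Graham's law, t_X/t_SF₆ = √(M_X/M_SF₆).
154/269 = 0.5725 = √(M_X/146.06)
M_X = 146.06 × 0.5725² = 146.06 × 0.3277 = 47.9 g/mol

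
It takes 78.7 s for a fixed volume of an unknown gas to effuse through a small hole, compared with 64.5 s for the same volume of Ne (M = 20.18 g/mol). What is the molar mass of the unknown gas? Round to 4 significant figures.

30.04 g/mol

Since effusion rate ∝ 1/√M, t_X/t_Ne = √(M_X/M_Ne).
78.7/64.5 = 1.220 = √(M_X/20.18)
M_X = 20.18 × 1.220² = 20.18 × 1.489 = 30.04 g/mol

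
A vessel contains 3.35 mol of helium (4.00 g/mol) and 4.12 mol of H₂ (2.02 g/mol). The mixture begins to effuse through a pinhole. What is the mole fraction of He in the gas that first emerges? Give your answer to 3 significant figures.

0.366

Effusion rate of each component ∝ n_i/√M_i (partial pressure × 1/√M).
So x_He in the escaping gas = (n_He/√M_He) / Σ(n_i/√M_i)
= (3.35/√4.00) / (3.35/√4.00 + 4.12/√2.02) = 1.675/(1.675 + 2.899) = 0.366.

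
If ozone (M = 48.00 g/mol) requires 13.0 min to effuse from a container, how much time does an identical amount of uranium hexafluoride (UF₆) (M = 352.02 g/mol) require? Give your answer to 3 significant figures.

From Graham's law, t_UF₆/t_O₃ = √(M_UF₆/M_O₃) = √(352.02/48.00) = √7.334 = 2.708.
So the time for UF₆ is 13.0 × 2.708 = 35.2 min.

35.2 min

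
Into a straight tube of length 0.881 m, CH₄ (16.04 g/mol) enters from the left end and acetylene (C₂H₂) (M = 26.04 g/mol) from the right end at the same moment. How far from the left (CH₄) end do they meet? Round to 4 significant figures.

Graham's law gives d_CH₄/d_C₂H₂ = rate_CH₄/rate_C₂H₂ = √(M_C₂H₂/M_CH₄) = √(26.04/16.04) = 1.274.
With d_CH₄ + d_C₂H₂ = 0.881 m, d_C₂H₂ = 0.881/(1 + 1.274) = 0.3874 m.
d_CH₄ = 0.881 − 0.3874 = 0.4936 m.

0.4936 m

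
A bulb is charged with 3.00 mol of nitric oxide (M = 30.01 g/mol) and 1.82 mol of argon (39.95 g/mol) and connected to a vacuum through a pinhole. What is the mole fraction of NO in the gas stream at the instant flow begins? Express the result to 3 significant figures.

Effusion rate of each component ∝ n_i/√M_i (partial pressure × 1/√M).
Mole fraction of NO in the effusate = (n_NO/√M_NO) / (n_NO/√M_NO + n_Ar/√M_Ar)
= (3.00/√30.01) / (3.00/√30.01 + 1.82/√39.95) = 0.5476/(0.5476 + 0.2879) = 0.655.

0.655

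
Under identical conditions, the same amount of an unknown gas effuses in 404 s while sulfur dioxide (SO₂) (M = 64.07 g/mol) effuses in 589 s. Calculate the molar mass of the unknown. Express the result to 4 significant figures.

30.14 g/mol

By Graham's law, t_X/t_SO₂ = √(M_X/M_SO₂).
404/589 = 0.6859 = √(M_X/64.07)
M_X = 64.07 × 0.6859² = 64.07 × 0.4705 = 30.14 g/mol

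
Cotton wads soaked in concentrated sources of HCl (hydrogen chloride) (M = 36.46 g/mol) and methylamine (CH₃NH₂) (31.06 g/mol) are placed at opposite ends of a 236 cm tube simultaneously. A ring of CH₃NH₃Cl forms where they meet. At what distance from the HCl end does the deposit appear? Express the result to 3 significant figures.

The fronts meet when d_HCl + d_CH₃NH₂ = L with d_HCl/d_CH₃NH₂ = √(M_CH₃NH₂/M_HCl) (Graham's law). Here √(M_CH₃NH₂/M_HCl) = √(31.06/36.46) = 0.9230.
With d_HCl + d_CH₃NH₂ = 236 cm, d_CH₃NH₂ = 236/(1 + 0.9230) = 122.7 cm.
d_HCl = 236 − 122.7 = 113 cm.

113 cm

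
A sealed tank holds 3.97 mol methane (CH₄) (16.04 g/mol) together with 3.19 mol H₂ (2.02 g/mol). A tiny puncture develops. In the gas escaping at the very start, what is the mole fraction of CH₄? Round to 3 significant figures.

0.306

Rate_i ∝ x_i/√M_i (Graham's law weighted by mole fraction), so the effusate composition follows n_i/√M_i.
Mole fraction of CH₄ in the effusate = (n_CH₄/√M_CH₄) / (n_CH₄/√M_CH₄ + n_H₂/√M_H₂)
= (3.97/√16.04) / (3.97/√16.04 + 3.19/√2.02) = 0.9913/(0.9913 + 2.244) = 0.306.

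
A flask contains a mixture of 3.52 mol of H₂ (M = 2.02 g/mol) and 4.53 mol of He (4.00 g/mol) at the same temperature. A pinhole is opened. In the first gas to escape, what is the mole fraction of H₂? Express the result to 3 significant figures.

0.522

Rate_i ∝ x_i/√M_i (Graham's law weighted by mole fraction), so the effusate composition follows n_i/√M_i.
So x_H₂ in the escaping gas = (n_H₂/√M_H₂) / Σ(n_i/√M_i)
= (3.52/√2.02) / (3.52/√2.02 + 4.53/√4.00) = 2.477/(2.477 + 2.265) = 0.522.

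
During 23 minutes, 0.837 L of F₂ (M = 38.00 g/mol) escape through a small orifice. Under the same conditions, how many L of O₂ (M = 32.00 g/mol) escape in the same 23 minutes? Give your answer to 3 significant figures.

By Graham's law, rate_O₂/rate_F₂ = √(M_F₂/M_O₂) = √(38.00/32.00) = √1.188 = 1.090.
So the volume for O₂ is 0.837 × 1.090 = 0.912 L.

0.912 L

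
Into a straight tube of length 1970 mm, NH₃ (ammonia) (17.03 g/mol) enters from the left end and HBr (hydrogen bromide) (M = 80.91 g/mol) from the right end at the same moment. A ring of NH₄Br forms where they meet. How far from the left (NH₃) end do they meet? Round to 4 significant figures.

The fronts meet when d_NH₃ + d_HBr = L with d_NH₃/d_HBr = √(M_HBr/M_NH₃) (Graham's law). Here √(M_HBr/M_NH₃) = √(80.91/17.03) = 2.180.
With d_NH₃ + d_HBr = 1970 mm, d_HBr = 1970/(1 + 2.180) = 619.6 mm.
d_NH₃ = 1970 − 619.6 = 1350 mm.

1350 mm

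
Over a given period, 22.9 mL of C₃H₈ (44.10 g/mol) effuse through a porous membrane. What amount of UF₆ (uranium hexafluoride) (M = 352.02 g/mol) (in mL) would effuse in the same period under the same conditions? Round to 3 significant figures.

From Graham's law, rate_UF₆/rate_C₃H₈ = √(M_C₃H₈/M_UF₆) = √(44.10/352.02) = √0.1253 = 0.3539.
So the volume for UF₆ is 22.9 × 0.3539 = 8.11 mL.

8.11 mL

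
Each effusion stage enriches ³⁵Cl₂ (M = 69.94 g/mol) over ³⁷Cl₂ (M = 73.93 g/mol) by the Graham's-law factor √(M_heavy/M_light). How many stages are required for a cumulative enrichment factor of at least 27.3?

Single-stage factor α = √(73.93/69.94), so ln α = ½ ln(1.05705) = 0.02774.
Need α^N ≥ 27.3 ⇒ N ≥ ln(27.3) / ln α = 3.307 / 0.02774 = 119.21.
Minimum whole number of stages: N = 120.

120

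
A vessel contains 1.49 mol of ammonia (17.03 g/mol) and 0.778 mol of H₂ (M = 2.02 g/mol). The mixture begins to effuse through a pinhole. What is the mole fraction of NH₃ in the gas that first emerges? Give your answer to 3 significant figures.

0.397

Rate_i ∝ x_i/√M_i (Graham's law weighted by mole fraction), so the effusate composition follows n_i/√M_i.
x_NH₃(eff) = (n_NH₃/√M_NH₃) / (n_NH₃/√M_NH₃ + n_H₂/√M_H₂)
= (1.49/√17.03) / (1.49/√17.03 + 0.778/√2.02) = 0.3611/(0.3611 + 0.5474) = 0.397.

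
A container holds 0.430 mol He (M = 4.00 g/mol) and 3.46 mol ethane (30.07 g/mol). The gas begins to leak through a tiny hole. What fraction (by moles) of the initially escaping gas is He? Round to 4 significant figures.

Rate_i ∝ x_i/√M_i (Graham's law weighted by mole fraction), so the effusate composition follows n_i/√M_i.
Mole fraction of He in the effusate = (n_He/√M_He) / (n_He/√M_He + n_C₂H₆/√M_C₂H₆)
= (0.430/√4.00) / (0.430/√4.00 + 3.46/√30.07) = 0.2150/(0.2150 + 0.6310) = 0.2541.

0.2541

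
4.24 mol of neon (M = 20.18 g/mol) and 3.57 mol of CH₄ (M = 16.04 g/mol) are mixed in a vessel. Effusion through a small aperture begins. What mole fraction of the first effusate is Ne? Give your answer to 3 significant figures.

The effusion rate of species i is ∝ p_i/√M_i ∝ n_i/√M_i.
Mole fraction of Ne in the effusate = (n_Ne/√M_Ne) / (n_Ne/√M_Ne + n_CH₄/√M_CH₄)
= (4.24/√20.18) / (4.24/√20.18 + 3.57/√16.04) = 0.9439/(0.9439 + 0.8914) = 0.514.

0.514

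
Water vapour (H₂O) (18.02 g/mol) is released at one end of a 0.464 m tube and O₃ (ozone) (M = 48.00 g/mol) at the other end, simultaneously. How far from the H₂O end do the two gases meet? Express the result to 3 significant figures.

0.288 m

The fronts meet when d_H₂O + d_O₃ = L with d_H₂O/d_O₃ = √(M_O₃/M_H₂O) (Graham's law). Here √(M_O₃/M_H₂O) = √(48.00/18.02) = 1.632.
With d_H₂O + d_O₃ = 0.464 m, d_O₃ = 0.464/(1 + 1.632) = 0.1763 m.
d_H₂O = 0.464 − 0.1763 = 0.288 m.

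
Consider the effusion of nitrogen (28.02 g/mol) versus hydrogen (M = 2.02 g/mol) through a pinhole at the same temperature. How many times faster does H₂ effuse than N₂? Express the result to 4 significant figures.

Graham's law gives rate_H₂/rate_N₂ = √(M_N₂/M_H₂) = √(28.02/2.02) = √13.87 = 3.724.

3.724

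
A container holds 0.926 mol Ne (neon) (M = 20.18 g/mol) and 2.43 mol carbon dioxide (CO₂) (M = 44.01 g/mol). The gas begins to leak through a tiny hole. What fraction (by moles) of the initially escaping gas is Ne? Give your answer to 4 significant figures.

The effusion rate of species i is ∝ p_i/√M_i ∝ n_i/√M_i.
x_Ne(eff) = (n_Ne/√M_Ne) / (n_Ne/√M_Ne + n_CO₂/√M_CO₂)
= (0.926/√20.18) / (0.926/√20.18 + 2.43/√44.01) = 0.2061/(0.2061 + 0.3663) = 0.3601.

0.3601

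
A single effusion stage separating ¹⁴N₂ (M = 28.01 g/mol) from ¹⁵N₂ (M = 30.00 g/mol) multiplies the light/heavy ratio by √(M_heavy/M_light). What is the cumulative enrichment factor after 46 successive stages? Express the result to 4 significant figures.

Overall factor = α^46 with α = √(30.00/28.01), i.e. (30.00/28.01)^(46/2).
= 1.07105^23 = 4.848.

4.848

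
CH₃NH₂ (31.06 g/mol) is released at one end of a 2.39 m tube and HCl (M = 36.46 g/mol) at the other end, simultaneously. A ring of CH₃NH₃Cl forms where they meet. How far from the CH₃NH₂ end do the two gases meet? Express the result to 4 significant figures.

1.243 m

Distances travelled in equal time are proportional to diffusion rates, so d_CH₃NH₂/d_HCl = √(M_HCl/M_CH₃NH₂) = √(36.46/31.06) = 1.083.
With d_CH₃NH₂ + d_HCl = 2.39 m, d_HCl = 2.39/(1 + 1.083) = 1.147 m.
d_CH₃NH₂ = 2.39 − 1.147 = 1.243 m.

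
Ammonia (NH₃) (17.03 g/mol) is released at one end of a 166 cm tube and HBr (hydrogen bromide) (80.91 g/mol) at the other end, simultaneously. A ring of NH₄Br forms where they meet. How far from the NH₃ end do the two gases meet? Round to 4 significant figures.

113.8 cm

Graham's law gives d_NH₃/d_HBr = rate_NH₃/rate_HBr = √(M_HBr/M_NH₃) = √(80.91/17.03) = 2.180.
With d_NH₃ + d_HBr = 166 cm, d_HBr = 166/(1 + 2.180) = 52.21 cm.
d_NH₃ = 166 − 52.21 = 113.8 cm.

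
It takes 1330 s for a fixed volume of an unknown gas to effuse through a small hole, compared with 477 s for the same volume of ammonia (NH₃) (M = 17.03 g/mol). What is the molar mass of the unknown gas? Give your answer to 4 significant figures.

By Graham's law, t_X/t_NH₃ = √(M_X/M_NH₃).
1330/477 = 2.788 = √(M_X/17.03)
M_X = 17.03 × 2.788² = 17.03 × 7.774 = 132.4 g/mol

132.4 g/mol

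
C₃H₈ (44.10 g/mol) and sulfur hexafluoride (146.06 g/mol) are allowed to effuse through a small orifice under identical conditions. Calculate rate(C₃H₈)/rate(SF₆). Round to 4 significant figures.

1.820

Graham's law gives rate_C₃H₈/rate_SF₆ = √(M_SF₆/M_C₃H₈) = √(146.06/44.10) = √3.312 = 1.820.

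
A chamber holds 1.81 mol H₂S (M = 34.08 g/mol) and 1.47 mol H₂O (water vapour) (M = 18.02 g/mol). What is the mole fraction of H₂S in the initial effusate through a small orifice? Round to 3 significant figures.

0.472

Each component's effusion rate ∝ (its partial pressure)·(1/√M) ∝ n_i/√M_i.
x_H₂S(eff) = (n_H₂S/√M_H₂S) / (n_H₂S/√M_H₂S + n_H₂O/√M_H₂O)
= (1.81/√34.08) / (1.81/√34.08 + 1.47/√18.02) = 0.3100/(0.3100 + 0.3463) = 0.472.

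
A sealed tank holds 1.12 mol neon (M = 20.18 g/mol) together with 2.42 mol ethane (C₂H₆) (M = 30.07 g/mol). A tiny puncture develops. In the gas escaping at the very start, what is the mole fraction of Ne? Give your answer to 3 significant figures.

0.361

Each component's effusion rate ∝ (its partial pressure)·(1/√M) ∝ n_i/√M_i.
x_Ne(eff) = (n_Ne/√M_Ne) / (n_Ne/√M_Ne + n_C₂H₆/√M_C₂H₆)
= (1.12/√20.18) / (1.12/√20.18 + 2.42/√30.07) = 0.2493/(0.2493 + 0.4413) = 0.361.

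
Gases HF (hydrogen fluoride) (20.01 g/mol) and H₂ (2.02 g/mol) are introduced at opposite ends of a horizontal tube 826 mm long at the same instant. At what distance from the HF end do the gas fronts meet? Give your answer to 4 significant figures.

199.2 mm

In equal time, each gas travels a distance ∝ its rate ∝ 1/√M, so d_HF/d_H₂ = √(M_H₂/M_HF) = √(2.02/20.01) = 0.3177.
With d_HF + d_H₂ = 826 mm, d_H₂ = 826/(1 + 0.3177) = 626.8 mm.
d_HF = 826 − 626.8 = 199.2 mm.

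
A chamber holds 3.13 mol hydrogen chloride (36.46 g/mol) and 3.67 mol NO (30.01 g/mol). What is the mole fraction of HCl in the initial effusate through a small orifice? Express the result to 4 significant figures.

0.4362

The effusion rate of species i is ∝ p_i/√M_i ∝ n_i/√M_i.
Mole fraction of HCl in the effusate = (n_HCl/√M_HCl) / (n_HCl/√M_HCl + n_NO/√M_NO)
= (3.13/√36.46) / (3.13/√36.46 + 3.67/√30.01) = 0.5184/(0.5184 + 0.6699) = 0.4362.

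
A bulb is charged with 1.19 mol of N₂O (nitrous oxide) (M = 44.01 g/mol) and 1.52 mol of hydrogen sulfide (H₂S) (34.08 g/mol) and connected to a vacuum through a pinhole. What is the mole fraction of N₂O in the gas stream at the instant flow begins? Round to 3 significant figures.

0.408

Effusion rate of each component ∝ n_i/√M_i (partial pressure × 1/√M).
x_N₂O(eff) = (n_N₂O/√M_N₂O) / (n_N₂O/√M_N₂O + n_H₂S/√M_H₂S)
= (1.19/√44.01) / (1.19/√44.01 + 1.52/√34.08) = 0.1794/(0.1794 + 0.2604) = 0.408.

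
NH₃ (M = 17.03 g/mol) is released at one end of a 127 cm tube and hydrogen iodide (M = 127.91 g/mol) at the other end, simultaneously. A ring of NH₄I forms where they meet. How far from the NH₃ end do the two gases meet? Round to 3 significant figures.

Graham's law gives d_NH₃/d_HI = rate_NH₃/rate_HI = √(M_HI/M_NH₃) = √(127.91/17.03) = 2.741.
With d_NH₃ + d_HI = 127 cm, d_HI = 127/(1 + 2.741) = 33.95 cm.
d_NH₃ = 127 − 33.95 = 93.0 cm.

93.0 cm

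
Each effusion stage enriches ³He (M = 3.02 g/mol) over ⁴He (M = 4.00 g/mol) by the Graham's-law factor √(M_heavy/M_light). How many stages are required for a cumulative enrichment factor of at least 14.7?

Per stage α = (4.00/3.02)^(1/2) = 1.32450^0.5, giving ln α = 0.1405.
Need α^N ≥ 14.7 ⇒ N ≥ ln(14.7) / ln α = 2.688 / 0.1405 = 19.13.
Minimum whole number of stages: N = 20.

20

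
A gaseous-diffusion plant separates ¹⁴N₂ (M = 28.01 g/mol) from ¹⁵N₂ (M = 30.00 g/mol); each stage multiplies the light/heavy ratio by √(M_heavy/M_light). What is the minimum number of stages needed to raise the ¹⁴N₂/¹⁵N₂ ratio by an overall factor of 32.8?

Single-stage factor α = √(30.00/28.01), so ln α = ½ ln(1.07105) = 0.03432.
Need α^N ≥ 32.8 ⇒ N ≥ ln(32.8) / ln α = 3.490 / 0.03432 = 101.71.
Rounding up, N = 102 stages.

102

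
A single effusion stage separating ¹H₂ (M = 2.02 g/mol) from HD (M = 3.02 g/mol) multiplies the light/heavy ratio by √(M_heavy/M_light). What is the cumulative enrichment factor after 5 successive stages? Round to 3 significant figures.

2.73

The single-stage factor is √(M_heavy/M_light), so 5 stages give [√(3.02/2.02)]^5 = (3.02/2.02)^(5/2).
= 1.49505^(5/2) = 2.73.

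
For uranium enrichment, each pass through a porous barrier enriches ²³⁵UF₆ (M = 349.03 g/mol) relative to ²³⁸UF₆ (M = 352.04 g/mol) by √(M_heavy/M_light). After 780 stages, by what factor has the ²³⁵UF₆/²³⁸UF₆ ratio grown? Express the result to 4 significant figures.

After 780 stages the ratio has grown by (√(352.04/349.03))^780 = (352.04/349.03)^(780/2).
= 1.00862^390 = 28.47.

28.47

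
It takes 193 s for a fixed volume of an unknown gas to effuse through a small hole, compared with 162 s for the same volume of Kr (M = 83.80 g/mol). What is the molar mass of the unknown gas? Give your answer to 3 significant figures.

Graham's law gives t_X/t_Kr = √(M_X/M_Kr).
193/162 = 1.191 = √(M_X/83.80)
M_X = 83.80 × 1.191² = 83.80 × 1.419 = 119 g/mol

119 g/mol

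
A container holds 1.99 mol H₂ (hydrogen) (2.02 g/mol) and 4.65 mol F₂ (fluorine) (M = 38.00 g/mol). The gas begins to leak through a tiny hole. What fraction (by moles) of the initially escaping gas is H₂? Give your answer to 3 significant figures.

The effusion rate of species i is ∝ p_i/√M_i ∝ n_i/√M_i.
x_H₂(eff) = (n_H₂/√M_H₂) / (n_H₂/√M_H₂ + n_F₂/√M_F₂)
= (1.99/√2.02) / (1.99/√2.02 + 4.65/√38.00) = 1.400/(1.400 + 0.7543) = 0.650.

0.650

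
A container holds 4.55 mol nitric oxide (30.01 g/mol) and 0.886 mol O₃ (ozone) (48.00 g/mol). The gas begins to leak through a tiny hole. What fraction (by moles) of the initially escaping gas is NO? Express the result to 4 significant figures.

Effusion rate of each component ∝ n_i/√M_i (partial pressure × 1/√M).
So x_NO in the escaping gas = (n_NO/√M_NO) / Σ(n_i/√M_i)
= (4.55/√30.01) / (4.55/√30.01 + 0.886/√48.00) = 0.8306/(0.8306 + 0.1279) = 0.8666.

0.8666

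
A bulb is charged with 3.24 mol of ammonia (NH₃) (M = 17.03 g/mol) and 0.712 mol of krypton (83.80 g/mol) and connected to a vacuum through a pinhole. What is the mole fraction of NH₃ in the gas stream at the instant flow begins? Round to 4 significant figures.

0.9099

Rate_i ∝ x_i/√M_i (Graham's law weighted by mole fraction), so the effusate composition follows n_i/√M_i.
So x_NH₃ in the escaping gas = (n_NH₃/√M_NH₃) / Σ(n_i/√M_i)
= (3.24/√17.03) / (3.24/√17.03 + 0.712/√83.80) = 0.7851/(0.7851 + 0.07778) = 0.9099.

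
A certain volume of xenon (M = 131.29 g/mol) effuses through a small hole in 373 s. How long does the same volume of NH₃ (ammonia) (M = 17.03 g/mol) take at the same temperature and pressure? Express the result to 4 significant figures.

134.3 s

From Graham's law, t_NH₃/t_Xe = √(M_NH₃/M_Xe) = √(17.03/131.29) = √0.1297 = 0.3602.
So the time for NH₃ is 373 × 0.3602 = 134.3 s.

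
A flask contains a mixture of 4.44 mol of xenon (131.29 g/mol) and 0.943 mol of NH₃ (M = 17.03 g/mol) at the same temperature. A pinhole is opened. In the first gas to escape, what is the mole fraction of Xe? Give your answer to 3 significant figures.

Rate_i ∝ x_i/√M_i (Graham's law weighted by mole fraction), so the effusate composition follows n_i/√M_i.
So x_Xe in the escaping gas = (n_Xe/√M_Xe) / Σ(n_i/√M_i)
= (4.44/√131.29) / (4.44/√131.29 + 0.943/√17.03) = 0.3875/(0.3875 + 0.2285) = 0.629.

0.629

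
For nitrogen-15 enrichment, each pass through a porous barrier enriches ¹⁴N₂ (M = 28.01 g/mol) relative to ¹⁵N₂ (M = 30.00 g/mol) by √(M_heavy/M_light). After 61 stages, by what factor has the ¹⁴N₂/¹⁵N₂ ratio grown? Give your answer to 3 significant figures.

8.11

The single-stage factor is √(M_heavy/M_light), so 61 stages give [√(30.00/28.01)]^61 = (30.00/28.01)^(61/2).
= 1.07105^(61/2) = 8.11.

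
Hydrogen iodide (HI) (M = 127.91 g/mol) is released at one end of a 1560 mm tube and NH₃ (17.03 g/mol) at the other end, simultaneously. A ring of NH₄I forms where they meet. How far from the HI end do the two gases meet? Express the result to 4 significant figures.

417.0 mm

Graham's law gives d_HI/d_NH₃ = rate_HI/rate_NH₃ = √(M_NH₃/M_HI) = √(17.03/127.91) = 0.3649.
With d_HI + d_NH₃ = 1560 mm, d_NH₃ = 1560/(1 + 0.3649) = 1143 mm.
d_HI = 1560 − 1143 = 417.0 mm.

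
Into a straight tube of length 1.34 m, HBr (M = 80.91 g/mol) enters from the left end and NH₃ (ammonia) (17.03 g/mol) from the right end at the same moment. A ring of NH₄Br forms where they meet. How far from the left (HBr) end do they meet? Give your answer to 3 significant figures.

0.421 m

Graham's law gives d_HBr/d_NH₃ = rate_HBr/rate_NH₃ = √(M_NH₃/M_HBr) = √(17.03/80.91) = 0.4588.
With d_HBr + d_NH₃ = 1.34 m, d_NH₃ = 1.34/(1 + 0.4588) = 0.9186 m.
d_HBr = 1.34 − 0.9186 = 0.421 m.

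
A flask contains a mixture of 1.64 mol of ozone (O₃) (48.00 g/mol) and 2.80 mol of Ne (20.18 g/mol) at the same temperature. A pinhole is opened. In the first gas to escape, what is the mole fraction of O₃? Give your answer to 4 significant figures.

Effusion rate of each component ∝ n_i/√M_i (partial pressure × 1/√M).
x_O₃(eff) = (n_O₃/√M_O₃) / (n_O₃/√M_O₃ + n_Ne/√M_Ne)
= (1.64/√48.00) / (1.64/√48.00 + 2.80/√20.18) = 0.2367/(0.2367 + 0.6233) = 0.2752.

0.2752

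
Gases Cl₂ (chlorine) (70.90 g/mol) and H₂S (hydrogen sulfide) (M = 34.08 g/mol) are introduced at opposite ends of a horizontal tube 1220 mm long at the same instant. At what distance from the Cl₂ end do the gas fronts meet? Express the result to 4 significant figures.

In equal time, each gas travels a distance ∝ its rate ∝ 1/√M, so d_Cl₂/d_H₂S = √(M_H₂S/M_Cl₂) = √(34.08/70.90) = 0.6933.
With d_Cl₂ + d_H₂S = 1220 mm, d_H₂S = 1220/(1 + 0.6933) = 720.5 mm.
d_Cl₂ = 1220 − 720.5 = 499.5 mm.

499.5 mm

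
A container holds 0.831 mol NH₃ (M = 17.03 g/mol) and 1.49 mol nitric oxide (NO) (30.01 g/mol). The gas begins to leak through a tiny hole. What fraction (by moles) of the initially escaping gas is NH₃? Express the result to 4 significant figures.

The effusion rate of species i is ∝ p_i/√M_i ∝ n_i/√M_i.
So x_NH₃ in the escaping gas = (n_NH₃/√M_NH₃) / Σ(n_i/√M_i)
= (0.831/√17.03) / (0.831/√17.03 + 1.49/√30.01) = 0.2014/(0.2014 + 0.2720) = 0.4254.

0.4254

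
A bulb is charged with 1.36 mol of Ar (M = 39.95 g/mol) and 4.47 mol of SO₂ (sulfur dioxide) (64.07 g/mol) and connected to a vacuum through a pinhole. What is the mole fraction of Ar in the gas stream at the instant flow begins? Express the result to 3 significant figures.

Effusion rate of each component ∝ n_i/√M_i (partial pressure × 1/√M).
Mole fraction of Ar in the effusate = (n_Ar/√M_Ar) / (n_Ar/√M_Ar + n_SO₂/√M_SO₂)
= (1.36/√39.95) / (1.36/√39.95 + 4.47/√64.07) = 0.2152/(0.2152 + 0.5584) = 0.278.

0.278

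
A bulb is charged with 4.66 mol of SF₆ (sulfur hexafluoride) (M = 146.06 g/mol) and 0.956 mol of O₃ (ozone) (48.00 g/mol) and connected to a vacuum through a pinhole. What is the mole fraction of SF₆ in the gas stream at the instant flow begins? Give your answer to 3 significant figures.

0.736

Each component's effusion rate ∝ (its partial pressure)·(1/√M) ∝ n_i/√M_i.
Mole fraction of SF₆ in the effusate = (n_SF₆/√M_SF₆) / (n_SF₆/√M_SF₆ + n_O₃/√M_O₃)
= (4.66/√146.06) / (4.66/√146.06 + 0.956/√48.00) = 0.3856/(0.3856 + 0.1380) = 0.736.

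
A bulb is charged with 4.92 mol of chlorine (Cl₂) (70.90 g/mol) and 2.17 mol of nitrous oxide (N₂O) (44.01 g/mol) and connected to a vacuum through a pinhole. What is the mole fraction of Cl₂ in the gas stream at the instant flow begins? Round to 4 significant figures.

0.6411

Rate_i ∝ x_i/√M_i (Graham's law weighted by mole fraction), so the effusate composition follows n_i/√M_i.
x_Cl₂(eff) = (n_Cl₂/√M_Cl₂) / (n_Cl₂/√M_Cl₂ + n_N₂O/√M_N₂O)
= (4.92/√70.90) / (4.92/√70.90 + 2.17/√44.01) = 0.5843/(0.5843 + 0.3271) = 0.6411.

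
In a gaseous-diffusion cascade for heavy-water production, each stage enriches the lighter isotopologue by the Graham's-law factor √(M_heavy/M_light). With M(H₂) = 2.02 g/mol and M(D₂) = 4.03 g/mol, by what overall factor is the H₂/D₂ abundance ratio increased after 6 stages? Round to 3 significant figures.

Overall factor = α^6 with α = √(4.03/2.02), i.e. (4.03/2.02)^(6/2).
= 1.99505^3 = 7.94.

7.94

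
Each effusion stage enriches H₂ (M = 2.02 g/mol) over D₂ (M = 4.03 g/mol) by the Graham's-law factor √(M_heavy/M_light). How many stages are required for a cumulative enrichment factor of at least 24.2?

10

Per stage α = (4.03/2.02)^(1/2) = 1.99505^0.5, giving ln α = 0.3453.
Need α^N ≥ 24.2 ⇒ N ≥ ln(24.2) / ln α = 3.186 / 0.3453 = 9.23.
Rounding up, N = 10 stages.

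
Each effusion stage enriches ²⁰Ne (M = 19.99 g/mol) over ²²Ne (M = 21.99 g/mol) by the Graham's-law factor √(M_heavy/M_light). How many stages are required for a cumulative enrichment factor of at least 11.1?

51

Per stage α = (21.99/19.99)^(1/2) = 1.10005^0.5, giving ln α = 0.04768.
Need α^N ≥ 11.1 ⇒ N ≥ ln(11.1) / ln α = 2.407 / 0.04768 = 50.48.
So at least 51 stages are needed.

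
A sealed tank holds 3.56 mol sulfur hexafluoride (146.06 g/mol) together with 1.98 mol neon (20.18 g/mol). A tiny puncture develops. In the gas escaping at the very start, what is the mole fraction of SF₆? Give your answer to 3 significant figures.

0.401

Effusion rate of each component ∝ n_i/√M_i (partial pressure × 1/√M).
Mole fraction of SF₆ in the effusate = (n_SF₆/√M_SF₆) / (n_SF₆/√M_SF₆ + n_Ne/√M_Ne)
= (3.56/√146.06) / (3.56/√146.06 + 1.98/√20.18) = 0.2946/(0.2946 + 0.4408) = 0.401.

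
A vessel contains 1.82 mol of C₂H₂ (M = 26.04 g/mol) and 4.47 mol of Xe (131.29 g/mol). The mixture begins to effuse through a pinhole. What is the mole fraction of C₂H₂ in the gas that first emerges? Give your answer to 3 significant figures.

0.478

Rate_i ∝ x_i/√M_i (Graham's law weighted by mole fraction), so the effusate composition follows n_i/√M_i.
So x_C₂H₂ in the escaping gas = (n_C₂H₂/√M_C₂H₂) / Σ(n_i/√M_i)
= (1.82/√26.04) / (1.82/√26.04 + 4.47/√131.29) = 0.3567/(0.3567 + 0.3901) = 0.478.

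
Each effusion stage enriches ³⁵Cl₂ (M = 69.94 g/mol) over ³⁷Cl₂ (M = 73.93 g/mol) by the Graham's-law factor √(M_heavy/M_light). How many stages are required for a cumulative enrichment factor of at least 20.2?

109

Per stage α = (73.93/69.94)^(1/2) = 1.05705^0.5, giving ln α = 0.02774.
Need α^N ≥ 20.2 ⇒ N ≥ ln(20.2) / ln α = 3.006 / 0.02774 = 108.35.
Minimum whole number of stages: N = 109.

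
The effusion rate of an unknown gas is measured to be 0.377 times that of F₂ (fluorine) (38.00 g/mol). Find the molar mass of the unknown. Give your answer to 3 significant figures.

Since effusion rate ∝ 1/√M, rate_X/rate_F₂ = √(M_F₂/M_X).
0.377 = √(38.00/M_X)
M_X = 38.00 / 0.377² = 38.00 / 0.1421 = 267 g/mol

267 g/mol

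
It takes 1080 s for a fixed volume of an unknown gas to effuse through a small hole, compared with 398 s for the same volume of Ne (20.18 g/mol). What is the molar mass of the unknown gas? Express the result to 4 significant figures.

148.6 g/mol

Graham's law gives t_X/t_Ne = √(M_X/M_Ne).
1080/398 = 2.714 = √(M_X/20.18)
M_X = 20.18 × 2.714² = 20.18 × 7.363 = 148.6 g/mol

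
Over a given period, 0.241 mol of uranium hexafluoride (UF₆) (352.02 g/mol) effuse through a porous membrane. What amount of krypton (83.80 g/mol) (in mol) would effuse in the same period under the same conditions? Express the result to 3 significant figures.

0.494 mol

By Graham's law, rate_Kr/rate_UF₆ = √(M_UF₆/M_Kr) = √(352.02/83.80) = √4.201 = 2.050.
So the amount for Kr is 0.241 × 2.050 = 0.494 mol.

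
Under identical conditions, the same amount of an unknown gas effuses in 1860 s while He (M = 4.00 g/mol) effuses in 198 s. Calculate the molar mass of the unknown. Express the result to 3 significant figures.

Since effusion rate ∝ 1/√M, t_X/t_He = √(M_X/M_He).
1860/198 = 9.394 = √(M_X/4.00)
M_X = 4.00 × 9.394² = 4.00 × 88.25 = 353 g/mol

353 g/mol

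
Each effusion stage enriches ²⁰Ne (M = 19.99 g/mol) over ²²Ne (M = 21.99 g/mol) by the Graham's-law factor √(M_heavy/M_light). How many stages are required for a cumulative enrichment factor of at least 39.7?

78

Single-stage factor α = √(21.99/19.99), so ln α = ½ ln(1.10005) = 0.04768.
Need α^N ≥ 39.7 ⇒ N ≥ ln(39.7) / ln α = 3.681 / 0.04768 = 77.21.
Minimum whole number of stages: N = 78.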